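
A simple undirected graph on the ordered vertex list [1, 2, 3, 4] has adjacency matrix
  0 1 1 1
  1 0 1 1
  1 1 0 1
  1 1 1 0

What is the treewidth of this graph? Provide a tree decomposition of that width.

Treewidth 3.
Bags: B1 = {1, 2, 3, 4}
Tree: (single bag)

With just one bag of size 4, the width is 4 − 1 = 3, so tw(G) ≤ 3. For the lower bound, the 4 vertices {1, 2, 3, 4} are pairwise adjacent, and any tree decomposition puts a clique entirely inside one bag — forcing width ≥ 3. Therefore the treewidth is 3.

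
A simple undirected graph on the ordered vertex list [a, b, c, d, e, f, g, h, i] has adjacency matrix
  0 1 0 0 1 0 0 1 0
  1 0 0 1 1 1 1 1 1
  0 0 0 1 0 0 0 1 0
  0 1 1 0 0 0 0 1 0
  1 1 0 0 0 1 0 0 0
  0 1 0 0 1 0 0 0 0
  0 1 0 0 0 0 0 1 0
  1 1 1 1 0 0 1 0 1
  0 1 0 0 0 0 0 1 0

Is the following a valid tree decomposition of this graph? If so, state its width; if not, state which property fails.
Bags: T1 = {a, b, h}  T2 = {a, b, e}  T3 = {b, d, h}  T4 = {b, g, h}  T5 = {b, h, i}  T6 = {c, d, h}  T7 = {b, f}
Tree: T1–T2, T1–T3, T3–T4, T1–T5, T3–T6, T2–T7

No — edge (e,f) lies in no bag.

A tree decomposition must satisfy three properties: every vertex lies in some bag; for every edge, both endpoints lie together in some bag; and for every vertex, the bags containing it form a connected subtree. Here edge (e,f) lies in no bag, so the decomposition is invalid.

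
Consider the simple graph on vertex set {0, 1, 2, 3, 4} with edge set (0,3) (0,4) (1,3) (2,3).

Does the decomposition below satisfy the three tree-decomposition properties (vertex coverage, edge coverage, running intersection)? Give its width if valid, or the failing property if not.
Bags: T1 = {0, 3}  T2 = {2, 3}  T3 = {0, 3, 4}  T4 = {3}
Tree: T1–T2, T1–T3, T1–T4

A tree decomposition must satisfy three properties: every vertex lies in some bag; for every edge, both endpoints lie together in some bag; and for every vertex, the bags containing it form a connected subtree. Here vertex 1 appears in no bag, so the decomposition is invalid.

No — vertex 1 appears in no bag.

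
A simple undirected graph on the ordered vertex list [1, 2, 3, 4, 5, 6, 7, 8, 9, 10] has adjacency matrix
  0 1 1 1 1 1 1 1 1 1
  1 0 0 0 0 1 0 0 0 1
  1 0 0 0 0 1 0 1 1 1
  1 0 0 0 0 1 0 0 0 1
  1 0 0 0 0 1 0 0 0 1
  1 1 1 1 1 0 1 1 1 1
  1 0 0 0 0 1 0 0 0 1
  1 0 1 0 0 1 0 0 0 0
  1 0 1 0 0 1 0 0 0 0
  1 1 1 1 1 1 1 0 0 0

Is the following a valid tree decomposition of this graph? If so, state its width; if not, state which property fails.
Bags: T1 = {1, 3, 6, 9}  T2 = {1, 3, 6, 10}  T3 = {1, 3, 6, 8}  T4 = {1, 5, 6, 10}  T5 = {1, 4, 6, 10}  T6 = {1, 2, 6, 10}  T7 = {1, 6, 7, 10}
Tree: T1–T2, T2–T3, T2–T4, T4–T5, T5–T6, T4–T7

Yes; width 3.

Every vertex of G appears in some bag (union = {1, 2, 3, 4, 5, 6, 7, 8, 9, 10}); every edge is covered by a bag; and for each vertex v the set of bags containing v is connected in the bag tree. The decomposition is therefore valid. The largest bag has 4 vertices, so the width is 3.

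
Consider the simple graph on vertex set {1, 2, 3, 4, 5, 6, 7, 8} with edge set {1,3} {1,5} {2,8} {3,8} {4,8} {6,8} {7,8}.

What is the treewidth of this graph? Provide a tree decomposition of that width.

Treewidth 1.
Bags: B1 = {7, 8}  B2 = {3, 8}  B3 = {1, 3}  B4 = {2, 8}  B5 = {6, 8}  B6 = {1, 5}  B7 = {4, 8}
Tree: B1–B2, B2–B3, B2–B4, B4–B5, B3–B6, B2–B7

The largest bag has 2 vertices, giving width 1; this decomposition certifies tw(G) ≤ 1. Since G has at least one edge (e.g. 8–7), it is not an edgeless graph, so tw(G) ≥ 1. Hence tw(G) = 1 exactly.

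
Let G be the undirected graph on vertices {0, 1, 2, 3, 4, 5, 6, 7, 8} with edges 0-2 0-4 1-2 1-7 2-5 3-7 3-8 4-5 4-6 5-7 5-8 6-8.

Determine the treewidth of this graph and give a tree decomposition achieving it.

Every bag has size at most 4, so the width is 4 − 1 = 3 and tw(G) ≤ 3. For the lower bound: the 4 vertex sets {0,1,2}, {4}, {5}, {3,6,7,8} are disjoint, each induces a connected subgraph, and every pair is joined by at least one edge of G. Contracting each set to a single vertex therefore yields K_{4} as a minor, and since treewidth is minor-monotone, tw(G) ≥ tw(K_{4}) = 3. The upper and lower bounds meet at 3, so that is the treewidth.

Treewidth 3.
Bags: B1 = {0, 1, 2, 4}  B2 = {1, 2, 4, 5}  B3 = {1, 4, 5, 7}  B4 = {4, 5, 6, 7}  B5 = {5, 6, 7, 8}  B6 = {3, 6, 7, 8}
Tree: B1–B2, B2–B3, B3–B4, B4–B5, B5–B6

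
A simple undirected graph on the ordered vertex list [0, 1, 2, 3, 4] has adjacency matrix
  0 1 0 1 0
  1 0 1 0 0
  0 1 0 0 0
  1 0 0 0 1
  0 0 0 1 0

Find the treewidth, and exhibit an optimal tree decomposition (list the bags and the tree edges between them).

Treewidth 1.
Bags: B1 = {0, 3}  B2 = {3, 4}  B3 = {0, 1}  B4 = {1, 2}
Tree: B1–B2, B1–B3, B3–B4

Each bag holds 2 vertices, so the decomposition has width 1, which upper-bounds the treewidth. Since G has at least one edge (e.g. 0–3), it is not an edgeless graph, so tw(G) ≥ 1. Combining the bounds, tw(G) = 1.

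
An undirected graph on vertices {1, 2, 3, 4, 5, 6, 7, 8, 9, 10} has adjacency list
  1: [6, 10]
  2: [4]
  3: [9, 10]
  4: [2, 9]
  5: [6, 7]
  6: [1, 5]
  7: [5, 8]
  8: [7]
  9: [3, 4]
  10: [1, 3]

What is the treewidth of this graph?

1

A width-1 tree decomposition is:
Bags: B1 = {7, 8}  B2 = {5, 7}  B3 = {5, 6}  B4 = {1, 6}  B5 = {1, 10}  B6 = {3, 10}  B7 = {3, 9}  B8 = {4, 9}  B9 = {2, 4}
Tree: B1–B2, B2–B3, B3–B4, B4–B5, B5–B6, B6–B7, B7–B8, B8–B9
Every bag has size at most 2, so the width is 2 − 1 = 1 and tw(G) ≤ 1. Any graph with an edge has treewidth ≥ 1, and G has the edge 8–7. Hence tw(G) = 1 exactly.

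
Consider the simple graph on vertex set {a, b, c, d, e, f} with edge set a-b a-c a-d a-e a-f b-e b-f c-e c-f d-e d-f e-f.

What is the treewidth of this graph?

A width-3 tree decomposition is:
Bags: B1 = {a, d, e, f}  B2 = {a, c, e, f}  B3 = {a, b, e, f}
Tree: B1–B2, B1–B3
Every bag has size at most 4, so the width is 4 − 1 = 3 and tw(G) ≤ 3. For the lower bound, the 4 vertices {a, d, e, f} are pairwise adjacent, and any tree decomposition puts a clique entirely inside one bag — forcing width ≥ 3. The upper and lower bounds meet at 3, so that is the treewidth.

3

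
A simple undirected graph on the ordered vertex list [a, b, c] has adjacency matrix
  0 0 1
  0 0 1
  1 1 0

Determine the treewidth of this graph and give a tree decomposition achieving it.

Each bag holds 2 vertices, so the decomposition has width 1, which upper-bounds the treewidth. G has an edge, so its treewidth is at least 1. Hence tw(G) = 1 exactly.

Treewidth 1.
One optimal decomposition is:
Bags: B1 = {a, c}  B2 = {b, c}
Tree: B1–B2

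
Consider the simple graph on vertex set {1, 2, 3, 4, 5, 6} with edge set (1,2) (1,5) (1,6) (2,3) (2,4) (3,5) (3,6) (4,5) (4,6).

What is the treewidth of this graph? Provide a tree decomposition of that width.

The largest bag has 4 vertices, giving width 3; this decomposition certifies tw(G) ≤ 3. For the lower bound: the 4 vertex sets {2,4}, {1,5}, {3}, {6} are disjoint, each induces a connected subgraph, and every pair is joined by at least one edge of G. Contracting each set to a single vertex therefore yields K_{4} as a minor, and since treewidth is minor-monotone, tw(G) ≥ tw(K_{4}) = 3. Combining the bounds, tw(G) = 3.

Treewidth 3.
One optimal decomposition is:
Bags: B1 = {1, 2, 3, 4}  B2 = {1, 3, 4, 5}  B3 = {1, 3, 4, 6}
Tree: B1–B2, B2–B3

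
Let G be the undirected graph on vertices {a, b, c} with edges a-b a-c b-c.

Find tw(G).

2

A width-2 tree decomposition is:
Bags: B1 = {a, b, c}
Tree: (single bag)
With just one bag of size 3, the width is 3 − 1 = 2, so tw(G) ≤ 2. On the other hand G contains the 3-clique {a, b, c}. A clique must lie in a single bag of any decomposition, so no decomposition can have width below 2. Therefore the treewidth is 2.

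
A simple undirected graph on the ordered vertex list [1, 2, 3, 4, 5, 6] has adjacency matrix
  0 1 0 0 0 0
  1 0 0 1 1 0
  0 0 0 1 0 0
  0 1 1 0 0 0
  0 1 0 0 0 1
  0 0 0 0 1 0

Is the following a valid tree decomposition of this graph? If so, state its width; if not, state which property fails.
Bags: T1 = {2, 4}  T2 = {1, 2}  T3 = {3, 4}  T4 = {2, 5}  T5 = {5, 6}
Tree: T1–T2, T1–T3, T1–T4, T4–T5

Every vertex of G appears in some bag (union = {1, 2, 3, 4, 5, 6}); every edge is covered by a bag; and for each vertex v the set of bags containing v is connected in the bag tree. The decomposition is therefore valid. The largest bag has 2 vertices, so the width is 1.

Yes; width 1.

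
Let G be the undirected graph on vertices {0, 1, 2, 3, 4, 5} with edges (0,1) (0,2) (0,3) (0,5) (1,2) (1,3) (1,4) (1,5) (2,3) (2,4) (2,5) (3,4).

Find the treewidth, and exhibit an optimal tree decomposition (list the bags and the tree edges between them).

The largest bag has 4 vertices, giving width 3; this decomposition certifies tw(G) ≤ 3. Conversely, {0, 1, 2, 3} is a clique of size 4, and the vertices of any clique must share a bag in every tree decomposition; so some bag has ≥ 4 vertices and tw(G) ≥ 3. Hence tw(G) = 3 exactly.

Treewidth 3.
One optimal decomposition is:
Bags: B1 = {0, 1, 2, 3}  B2 = {0, 1, 2, 5}  B3 = {1, 2, 3, 4}
Tree: B1–B2, B1–B3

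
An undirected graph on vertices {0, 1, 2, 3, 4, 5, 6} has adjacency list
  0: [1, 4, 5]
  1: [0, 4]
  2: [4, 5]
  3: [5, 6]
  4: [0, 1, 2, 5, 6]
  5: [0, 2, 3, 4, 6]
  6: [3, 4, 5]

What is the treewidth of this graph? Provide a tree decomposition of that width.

Treewidth 2.
One optimal decomposition is:
Bags: B1 = {3, 5, 6}  B2 = {4, 5, 6}  B3 = {0, 4, 5}  B4 = {2, 4, 5}  B5 = {0, 1, 4}
Tree: B1–B2, B2–B3, B3–B4, B3–B5

Each bag holds 3 vertices, so the decomposition has width 2, which upper-bounds the treewidth. On the other hand G contains the 3-clique {3, 5, 6}. A clique must lie in a single bag of any decomposition, so no decomposition can have width below 2. Combining the bounds, tw(G) = 2.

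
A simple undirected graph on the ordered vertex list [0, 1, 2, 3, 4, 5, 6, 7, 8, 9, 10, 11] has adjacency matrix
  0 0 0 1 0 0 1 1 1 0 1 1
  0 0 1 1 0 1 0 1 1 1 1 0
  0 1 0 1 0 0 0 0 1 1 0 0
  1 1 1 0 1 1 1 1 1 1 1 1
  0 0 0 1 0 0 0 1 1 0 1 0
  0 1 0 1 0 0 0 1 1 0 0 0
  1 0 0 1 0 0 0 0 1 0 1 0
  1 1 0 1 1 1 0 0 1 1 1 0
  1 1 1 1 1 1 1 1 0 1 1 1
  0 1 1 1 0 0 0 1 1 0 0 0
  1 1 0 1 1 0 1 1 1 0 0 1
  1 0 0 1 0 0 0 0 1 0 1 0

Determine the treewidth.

4

A width-4 tree decomposition is:
Bags: B1 = {3, 4, 7, 8, 10}  B2 = {1, 3, 7, 8, 10}  B3 = {1, 3, 5, 7, 8}  B4 = {0, 3, 7, 8, 10}  B5 = {1, 3, 7, 8, 9}  B6 = {0, 3, 8, 10, 11}  B7 = {0, 3, 6, 8, 10}  B8 = {1, 2, 3, 8, 9}
Tree: B1–B2, B2–B3, B1–B4, B2–B5, B4–B6, B4–B7, B5–B8
The largest bag has 5 vertices, giving width 4; this decomposition certifies tw(G) ≤ 4. Conversely, {1, 2, 3, 8, 9} is a clique of size 5, and the vertices of any clique must share a bag in every tree decomposition; so some bag has ≥ 5 vertices and tw(G) ≥ 4. Therefore the treewidth is 4.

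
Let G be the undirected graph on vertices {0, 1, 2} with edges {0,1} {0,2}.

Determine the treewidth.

A width-1 tree decomposition is:
Bags: B1 = {0, 2}  B2 = {0, 1}
Tree: B1–B2
Each bag holds 2 vertices, so the decomposition has width 1, which upper-bounds the treewidth. Any graph with an edge has treewidth ≥ 1, and G has the edge 0–2. Hence tw(G) = 1 exactly.

1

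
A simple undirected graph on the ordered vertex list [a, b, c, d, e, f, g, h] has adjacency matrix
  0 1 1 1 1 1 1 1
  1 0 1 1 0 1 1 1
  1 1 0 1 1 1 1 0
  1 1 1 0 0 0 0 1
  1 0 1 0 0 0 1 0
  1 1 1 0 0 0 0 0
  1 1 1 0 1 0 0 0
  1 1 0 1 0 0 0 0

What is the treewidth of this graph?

A width-3 tree decomposition is:
Bags: B1 = {a, b, c, g}  B2 = {a, b, c, d}  B3 = {a, c, e, g}  B4 = {a, b, d, h}  B5 = {a, b, c, f}
Tree: B1–B2, B1–B3, B2–B4, B1–B5
Each bag holds 4 vertices, so the decomposition has width 3, which upper-bounds the treewidth. On the other hand G contains the 4-clique {a, c, e, g}. A clique must lie in a single bag of any decomposition, so no decomposition can have width below 3. Therefore the treewidth is 3.

3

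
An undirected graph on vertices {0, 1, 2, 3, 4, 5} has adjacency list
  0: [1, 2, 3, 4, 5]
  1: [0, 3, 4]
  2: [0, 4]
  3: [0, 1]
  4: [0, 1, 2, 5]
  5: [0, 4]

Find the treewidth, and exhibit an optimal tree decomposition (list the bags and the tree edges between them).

Every bag has size at most 3, so the width is 3 − 1 = 2 and tw(G) ≤ 2. For the lower bound, the 3 vertices {0, 1, 3} are pairwise adjacent, and any tree decomposition puts a clique entirely inside one bag — forcing width ≥ 2. Hence tw(G) = 2 exactly.

Treewidth 2.
One such decomposition:
Bags: B1 = {0, 4, 5}  B2 = {0, 1, 4}  B3 = {0, 2, 4}  B4 = {0, 1, 3}
Tree: B1–B2, B1–B3, B2–B4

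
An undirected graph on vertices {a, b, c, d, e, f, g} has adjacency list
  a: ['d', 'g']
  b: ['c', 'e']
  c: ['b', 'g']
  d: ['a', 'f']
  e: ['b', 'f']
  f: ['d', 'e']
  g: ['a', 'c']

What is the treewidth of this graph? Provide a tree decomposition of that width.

Treewidth 2.
One optimal decomposition is:
Bags: B1 = {b, c, e}  B2 = {c, e, g}  B3 = {a, e, g}  B4 = {a, d, e}  B5 = {d, e, f}
Tree: B1–B2, B2–B3, B3–B4, B4–B5

Every bag has size at most 3, so the width is 3 − 1 = 2 and tw(G) ≤ 2. For the lower bound, G contains the cycle e–b–c–g–a–d–f–e, so G is not a forest; only forests have treewidth ≤ 1, hence tw(G) ≥ 2. The upper and lower bounds meet at 2, so that is the treewidth.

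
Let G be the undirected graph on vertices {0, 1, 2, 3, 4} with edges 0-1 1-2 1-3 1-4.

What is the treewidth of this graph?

1

A width-1 tree decomposition is:
Bags: B1 = {1, 2}  B2 = {0, 1}  B3 = {1, 4}  B4 = {1, 3}
Tree: B1–B2, B1–B3, B2–B4
Every bag has size at most 2, so the width is 2 − 1 = 1 and tw(G) ≤ 1. Any graph with an edge has treewidth ≥ 1, and G has the edge 2–1. Therefore the treewidth is 1.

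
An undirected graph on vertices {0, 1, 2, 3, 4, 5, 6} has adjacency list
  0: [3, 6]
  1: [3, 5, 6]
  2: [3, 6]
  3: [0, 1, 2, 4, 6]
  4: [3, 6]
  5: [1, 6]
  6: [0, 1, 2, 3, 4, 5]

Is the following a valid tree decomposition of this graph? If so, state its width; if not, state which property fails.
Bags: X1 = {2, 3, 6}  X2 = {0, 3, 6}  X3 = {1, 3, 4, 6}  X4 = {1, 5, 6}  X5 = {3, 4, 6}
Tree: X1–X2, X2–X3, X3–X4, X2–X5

No — bags containing vertex 4 are not connected in the tree.

A tree decomposition must satisfy three properties: every vertex lies in some bag; for every edge, both endpoints lie together in some bag; and for every vertex, the bags containing it form a connected subtree. Here bags containing vertex 4 are not connected in the tree, so the decomposition is invalid.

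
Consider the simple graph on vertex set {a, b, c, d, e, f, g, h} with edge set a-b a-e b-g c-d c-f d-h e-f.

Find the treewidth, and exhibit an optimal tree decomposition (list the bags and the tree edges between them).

Treewidth 1.
Bags: B1 = {b, g}  B2 = {a, b}  B3 = {a, e}  B4 = {e, f}  B5 = {c, f}  B6 = {c, d}  B7 = {d, h}
Tree: B1–B2, B2–B3, B3–B4, B4–B5, B5–B6, B6–B7

Each bag holds 2 vertices, so the decomposition has width 1, which upper-bounds the treewidth. G has an edge, so its treewidth is at least 1. The upper and lower bounds meet at 1, so that is the treewidth.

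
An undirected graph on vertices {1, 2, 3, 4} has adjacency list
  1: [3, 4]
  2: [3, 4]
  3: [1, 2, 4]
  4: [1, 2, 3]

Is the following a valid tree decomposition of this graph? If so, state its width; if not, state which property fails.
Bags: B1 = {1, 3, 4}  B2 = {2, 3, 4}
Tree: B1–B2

Vertex coverage: the bags together contain {1, 2, 3, 4}, the full vertex set. Edge coverage: each edge of G has both endpoints in at least one bag. Running intersection: for every vertex, the bags containing it form a connected subtree. All three properties hold, so this is a valid tree decomposition of width max|bag| − 1 = 2, and hence tw(G) ≤ 2.

Yes; width 2.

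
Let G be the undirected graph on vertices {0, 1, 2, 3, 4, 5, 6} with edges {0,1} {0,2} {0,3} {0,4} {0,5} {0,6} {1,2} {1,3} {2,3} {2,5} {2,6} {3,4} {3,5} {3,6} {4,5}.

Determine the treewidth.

3

A width-3 tree decomposition is:
Bags: B1 = {0, 2, 3, 5}  B2 = {0, 1, 2, 3}  B3 = {0, 3, 4, 5}  B4 = {0, 2, 3, 6}
Tree: B1–B2, B1–B3, B1–B4
Each bag holds 4 vertices, so the decomposition has width 3, which upper-bounds the treewidth. On the other hand G contains the 4-clique {0, 1, 2, 3}. A clique must lie in a single bag of any decomposition, so no decomposition can have width below 3. Therefore the treewidth is 3.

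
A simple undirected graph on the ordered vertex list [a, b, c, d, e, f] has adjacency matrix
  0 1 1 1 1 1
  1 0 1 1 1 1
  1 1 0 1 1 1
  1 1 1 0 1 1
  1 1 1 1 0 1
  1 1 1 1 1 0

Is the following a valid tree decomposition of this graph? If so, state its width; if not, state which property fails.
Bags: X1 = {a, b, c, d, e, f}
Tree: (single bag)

Yes; width 5.

Every vertex of G appears in some bag (union = {a, b, c, d, e, f}); every edge is covered by a bag; and for each vertex v the set of bags containing v is connected in the bag tree. The decomposition is therefore valid. The largest bag has 6 vertices, so the width is 5.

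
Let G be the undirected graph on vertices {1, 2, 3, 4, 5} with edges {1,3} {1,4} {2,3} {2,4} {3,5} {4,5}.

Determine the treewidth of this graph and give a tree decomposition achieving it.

Treewidth 2.
One optimal decomposition is:
Bags: B1 = {1, 3, 4}  B2 = {3, 4, 5}  B3 = {2, 3, 4}
Tree: B1–B2, B2–B3

The largest bag has 3 vertices, giving width 2; this decomposition certifies tw(G) ≤ 2. For the lower bound, G contains the cycle 4–1–3–5–4, so G is not a forest; only forests have treewidth ≤ 1, hence tw(G) ≥ 2. Therefore the treewidth is 2.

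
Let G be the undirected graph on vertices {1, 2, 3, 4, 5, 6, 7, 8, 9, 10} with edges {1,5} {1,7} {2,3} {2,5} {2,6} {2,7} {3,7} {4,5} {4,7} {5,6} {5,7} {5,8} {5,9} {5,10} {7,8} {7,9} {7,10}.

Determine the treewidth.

A width-2 tree decomposition is:
Bags: B1 = {2, 5, 7}  B2 = {5, 7, 9}  B3 = {5, 7, 8}  B4 = {5, 7, 10}  B5 = {1, 5, 7}  B6 = {2, 3, 7}  B7 = {2, 5, 6}  B8 = {4, 5, 7}
Tree: B1–B2, B2–B3, B2–B4, B2–B5, B1–B6, B1–B7, B2–B8
Each bag holds 3 vertices, so the decomposition has width 2, which upper-bounds the treewidth. Conversely, {2, 3, 7} is a clique of size 3, and the vertices of any clique must share a bag in every tree decomposition; so some bag has ≥ 3 vertices and tw(G) ≥ 2. Combining the bounds, tw(G) = 2.

2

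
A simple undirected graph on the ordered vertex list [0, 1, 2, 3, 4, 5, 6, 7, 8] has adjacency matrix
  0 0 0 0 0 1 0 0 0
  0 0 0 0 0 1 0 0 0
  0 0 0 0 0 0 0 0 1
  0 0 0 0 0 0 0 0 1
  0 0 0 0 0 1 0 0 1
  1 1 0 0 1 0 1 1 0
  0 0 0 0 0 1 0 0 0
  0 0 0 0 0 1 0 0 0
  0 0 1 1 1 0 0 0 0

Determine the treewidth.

A width-1 tree decomposition is:
Bags: B1 = {2, 8}  B2 = {3, 8}  B3 = {4, 8}  B4 = {4, 5}  B5 = {0, 5}  B6 = {1, 5}  B7 = {5, 6}  B8 = {5, 7}
Tree: B1–B2, B1–B3, B3–B4, B4–B5, B5–B6, B5–B7, B6–B8
Every bag has size at most 2, so the width is 2 − 1 = 1 and tw(G) ≤ 1. Any graph with an edge has treewidth ≥ 1, and G has the edge 2–8. Therefore the treewidth is 1.

1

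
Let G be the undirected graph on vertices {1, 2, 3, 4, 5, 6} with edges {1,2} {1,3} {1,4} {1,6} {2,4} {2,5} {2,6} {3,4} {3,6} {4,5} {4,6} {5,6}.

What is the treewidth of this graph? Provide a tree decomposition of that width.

Each bag holds 4 vertices, so the decomposition has width 3, which upper-bounds the treewidth. On the other hand G contains the 4-clique {1, 2, 4, 6}. A clique must lie in a single bag of any decomposition, so no decomposition can have width below 3. Therefore the treewidth is 3.

Treewidth 3.
One optimal decomposition is:
Bags: B1 = {1, 2, 4, 6}  B2 = {2, 4, 5, 6}  B3 = {1, 3, 4, 6}
Tree: B1–B2, B1–B3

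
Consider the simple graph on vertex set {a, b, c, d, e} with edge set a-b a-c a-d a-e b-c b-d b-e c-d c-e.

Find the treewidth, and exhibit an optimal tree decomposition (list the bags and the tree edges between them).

Treewidth 3.
One such decomposition:
Bags: B1 = {a, b, c, d}  B2 = {a, b, c, e}
Tree: B1–B2

Every bag has size at most 4, so the width is 4 − 1 = 3 and tw(G) ≤ 3. Conversely, {a, b, c, d} is a clique of size 4, and the vertices of any clique must share a bag in every tree decomposition; so some bag has ≥ 4 vertices and tw(G) ≥ 3. The upper and lower bounds meet at 3, so that is the treewidth.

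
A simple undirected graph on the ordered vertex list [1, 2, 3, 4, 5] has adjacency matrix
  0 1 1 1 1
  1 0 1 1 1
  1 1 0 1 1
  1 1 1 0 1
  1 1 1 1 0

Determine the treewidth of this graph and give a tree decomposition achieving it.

Treewidth 4.
One such decomposition:
Bags: B1 = {1, 2, 3, 4, 5}
Tree: (single bag)

With just one bag of size 5, the width is 5 − 1 = 4, so tw(G) ≤ 4. Conversely, {1, 2, 3, 4, 5} is a clique of size 5, and the vertices of any clique must share a bag in every tree decomposition; so some bag has ≥ 5 vertices and tw(G) ≥ 4. Combining the bounds, tw(G) = 4.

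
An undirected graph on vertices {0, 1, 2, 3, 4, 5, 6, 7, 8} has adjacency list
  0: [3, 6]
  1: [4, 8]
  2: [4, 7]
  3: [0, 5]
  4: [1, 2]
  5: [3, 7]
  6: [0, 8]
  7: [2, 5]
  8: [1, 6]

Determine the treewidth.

2

A width-2 tree decomposition is:
Bags: B1 = {0, 3, 5}  B2 = {0, 5, 6}  B3 = {5, 6, 8}  B4 = {1, 5, 8}  B5 = {1, 4, 5}  B6 = {2, 4, 5}  B7 = {2, 5, 7}
Tree: B1–B2, B2–B3, B3–B4, B4–B5, B5–B6, B6–B7
The largest bag has 3 vertices, giving width 2; this decomposition certifies tw(G) ≤ 2. For the lower bound, G contains the cycle 5–3–0–6–8–1–4–2–7–5, so G is not a forest; only forests have treewidth ≤ 1, hence tw(G) ≥ 2. Combining the bounds, tw(G) = 2.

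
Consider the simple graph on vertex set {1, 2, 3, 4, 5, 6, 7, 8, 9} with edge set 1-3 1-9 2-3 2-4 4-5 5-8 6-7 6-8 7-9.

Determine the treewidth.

A width-2 tree decomposition is:
Bags: B1 = {1, 2, 3}  B2 = {1, 2, 4}  B3 = {1, 4, 5}  B4 = {1, 5, 8}  B5 = {1, 6, 8}  B6 = {1, 6, 7}  B7 = {1, 7, 9}
Tree: B1–B2, B2–B3, B3–B4, B4–B5, B5–B6, B6–B7
Every bag has size at most 3, so the width is 3 − 1 = 2 and tw(G) ≤ 2. Since 1–3–2–4–5–8–6–7–9–1 is a cycle in G, G is not acyclic. Forests are exactly the graphs of treewidth ≤ 1, so tw(G) ≥ 2. The upper and lower bounds meet at 2, so that is the treewidth.

2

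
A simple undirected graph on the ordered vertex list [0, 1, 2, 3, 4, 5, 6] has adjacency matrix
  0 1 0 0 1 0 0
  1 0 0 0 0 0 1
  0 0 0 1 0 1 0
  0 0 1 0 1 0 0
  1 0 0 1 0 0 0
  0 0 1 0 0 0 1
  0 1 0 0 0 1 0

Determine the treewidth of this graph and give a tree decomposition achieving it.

Treewidth 2.
One such decomposition:
Bags: B1 = {2, 3, 5}  B2 = {3, 4, 5}  B3 = {0, 4, 5}  B4 = {0, 1, 5}  B5 = {1, 5, 6}
Tree: B1–B2, B2–B3, B3–B4, B4–B5

Each bag holds 3 vertices, so the decomposition has width 2, which upper-bounds the treewidth. The edges 5–2–3–4–0–1–6–5 form a cycle, so G is not a tree and its treewidth is at least 2. Therefore the treewidth is 2.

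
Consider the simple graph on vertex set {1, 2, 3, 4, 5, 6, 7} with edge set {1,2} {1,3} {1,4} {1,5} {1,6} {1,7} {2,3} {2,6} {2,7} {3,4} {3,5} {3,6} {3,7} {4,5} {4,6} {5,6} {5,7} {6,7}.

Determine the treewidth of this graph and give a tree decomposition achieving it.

Treewidth 4.
One such decomposition:
Bags: B1 = {1, 3, 5, 6, 7}  B2 = {1, 2, 3, 6, 7}  B3 = {1, 3, 4, 5, 6}
Tree: B1–B2, B1–B3

Each bag holds 5 vertices, so the decomposition has width 4, which upper-bounds the treewidth. On the other hand G contains the 5-clique {1, 2, 3, 6, 7}. A clique must lie in a single bag of any decomposition, so no decomposition can have width below 4. Hence tw(G) = 4 exactly.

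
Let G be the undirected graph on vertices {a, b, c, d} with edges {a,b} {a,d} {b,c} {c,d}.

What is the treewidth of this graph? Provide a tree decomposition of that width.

Each bag holds 3 vertices, so the decomposition has width 2, which upper-bounds the treewidth. Since b–a–d–c–b is a cycle in G, G is not acyclic. Forests are exactly the graphs of treewidth ≤ 1, so tw(G) ≥ 2. Combining the bounds, tw(G) = 2.

Treewidth 2.
One optimal decomposition is:
Bags: B1 = {a, b, d}  B2 = {b, c, d}
Tree: B1–B2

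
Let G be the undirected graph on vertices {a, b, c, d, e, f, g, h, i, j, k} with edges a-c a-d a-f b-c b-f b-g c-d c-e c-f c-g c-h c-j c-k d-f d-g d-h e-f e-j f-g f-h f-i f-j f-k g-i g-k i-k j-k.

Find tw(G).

3

A width-3 tree decomposition is:
Bags: B1 = {b, c, f, g}  B2 = {c, f, g, k}  B3 = {c, f, j, k}  B4 = {c, d, f, g}  B5 = {a, c, d, f}  B6 = {c, e, f, j}  B7 = {c, d, f, h}  B8 = {f, g, i, k}
Tree: B1–B2, B2–B3, B1–B4, B4–B5, B3–B6, B5–B7, B2–B8
Every bag has size at most 4, so the width is 4 − 1 = 3 and tw(G) ≤ 3. For the lower bound, the 4 vertices {c, d, f, g} are pairwise adjacent, and any tree decomposition puts a clique entirely inside one bag — forcing width ≥ 3. The upper and lower bounds meet at 3, so that is the treewidth.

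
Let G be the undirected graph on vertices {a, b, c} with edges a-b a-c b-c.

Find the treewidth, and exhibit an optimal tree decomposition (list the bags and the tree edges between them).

A single bag containing all 3 vertices is trivially a valid decomposition of width 2. Conversely, {a, b, c} is a clique of size 3, and the vertices of any clique must share a bag in every tree decomposition; so some bag has ≥ 3 vertices and tw(G) ≥ 2. Therefore the treewidth is 2.

Treewidth 2.
One optimal decomposition is:
Bags: B1 = {a, b, c}
Tree: (single bag)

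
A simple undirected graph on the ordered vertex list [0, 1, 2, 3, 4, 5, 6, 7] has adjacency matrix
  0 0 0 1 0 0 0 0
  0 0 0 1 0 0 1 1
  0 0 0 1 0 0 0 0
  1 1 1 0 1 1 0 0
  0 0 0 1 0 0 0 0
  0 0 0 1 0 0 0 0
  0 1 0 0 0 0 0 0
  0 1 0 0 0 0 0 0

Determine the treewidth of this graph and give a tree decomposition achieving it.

Treewidth 1.
One optimal decomposition is:
Bags: B1 = {3, 4}  B2 = {0, 3}  B3 = {1, 3}  B4 = {2, 3}  B5 = {1, 7}  B6 = {1, 6}  B7 = {3, 5}
Tree: B1–B2, B1–B3, B3–B4, B3–B5, B5–B6, B3–B7

Each bag holds 2 vertices, so the decomposition has width 1, which upper-bounds the treewidth. G has an edge, so its treewidth is at least 1. Combining the bounds, tw(G) = 1.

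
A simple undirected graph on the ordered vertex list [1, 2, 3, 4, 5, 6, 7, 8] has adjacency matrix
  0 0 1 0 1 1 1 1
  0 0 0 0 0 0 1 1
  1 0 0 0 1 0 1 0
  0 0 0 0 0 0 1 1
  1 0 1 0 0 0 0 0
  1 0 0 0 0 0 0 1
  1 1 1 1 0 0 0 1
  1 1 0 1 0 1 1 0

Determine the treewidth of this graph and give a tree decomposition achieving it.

Every bag has size at most 3, so the width is 3 − 1 = 2 and tw(G) ≤ 2. For the lower bound, the 3 vertices {1, 6, 8} are pairwise adjacent, and any tree decomposition puts a clique entirely inside one bag — forcing width ≥ 2. Combining the bounds, tw(G) = 2.

Treewidth 2.
Bags: B1 = {1, 7, 8}  B2 = {1, 3, 7}  B3 = {1, 3, 5}  B4 = {2, 7, 8}  B5 = {1, 6, 8}  B6 = {4, 7, 8}
Tree: B1–B2, B2–B3, B1–B4, B1–B5, B1–B6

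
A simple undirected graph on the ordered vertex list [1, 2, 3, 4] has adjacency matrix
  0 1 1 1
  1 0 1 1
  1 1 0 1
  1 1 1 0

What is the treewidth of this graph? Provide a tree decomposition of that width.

Treewidth 3.
Bags: B1 = {1, 2, 3, 4}
Tree: (single bag)

A single bag containing all 4 vertices is trivially a valid decomposition of width 3. Conversely, {1, 2, 3, 4} is a clique of size 4, and the vertices of any clique must share a bag in every tree decomposition; so some bag has ≥ 4 vertices and tw(G) ≥ 3. Hence tw(G) = 3 exactly.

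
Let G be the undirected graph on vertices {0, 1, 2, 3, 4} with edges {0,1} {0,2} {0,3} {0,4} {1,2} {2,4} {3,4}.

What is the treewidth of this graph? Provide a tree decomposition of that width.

Treewidth 2.
One optimal decomposition is:
Bags: B1 = {0, 1, 2}  B2 = {0, 2, 4}  B3 = {0, 3, 4}
Tree: B1–B2, B2–B3

Every bag has size at most 3, so the width is 3 − 1 = 2 and tw(G) ≤ 2. For the lower bound, the 3 vertices {0, 1, 2} are pairwise adjacent, and any tree decomposition puts a clique entirely inside one bag — forcing width ≥ 2. Hence tw(G) = 2 exactly.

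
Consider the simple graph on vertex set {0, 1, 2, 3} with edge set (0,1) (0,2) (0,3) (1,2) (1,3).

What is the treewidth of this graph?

2

A width-2 tree decomposition is:
Bags: B1 = {0, 1, 2}  B2 = {0, 1, 3}
Tree: B1–B2
The largest bag has 3 vertices, giving width 2; this decomposition certifies tw(G) ≤ 2. Conversely, {0, 1, 2} is a clique of size 3, and the vertices of any clique must share a bag in every tree decomposition; so some bag has ≥ 3 vertices and tw(G) ≥ 2. Combining the bounds, tw(G) = 2.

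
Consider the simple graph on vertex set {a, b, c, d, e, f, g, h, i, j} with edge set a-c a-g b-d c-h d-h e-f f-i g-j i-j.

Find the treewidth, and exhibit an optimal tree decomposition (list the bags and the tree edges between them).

Every bag has size at most 2, so the width is 2 − 1 = 1 and tw(G) ≤ 1. Any graph with an edge has treewidth ≥ 1, and G has the edge b–d. Hence tw(G) = 1 exactly.

Treewidth 1.
One optimal decomposition is:
Bags: B1 = {b, d}  B2 = {d, h}  B3 = {c, h}  B4 = {a, c}  B5 = {a, g}  B6 = {g, j}  B7 = {i, j}  B8 = {f, i}  B9 = {e, f}
Tree: B1–B2, B2–B3, B3–B4, B4–B5, B5–B6, B6–B7, B7–B8, B8–B9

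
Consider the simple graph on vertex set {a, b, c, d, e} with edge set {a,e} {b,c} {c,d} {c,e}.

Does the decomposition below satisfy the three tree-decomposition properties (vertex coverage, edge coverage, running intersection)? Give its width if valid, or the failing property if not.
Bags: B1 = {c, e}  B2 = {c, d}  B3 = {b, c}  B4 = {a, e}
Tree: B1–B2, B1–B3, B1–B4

Checking the three conditions: (i) the bags cover all of {a, b, c, d, e}; (ii) for each edge, some bag contains both endpoints; (iii) the bags containing any fixed vertex form a subtree. All hold, so the decomposition is valid with width 2 − 1 = 1.

Yes; width 1.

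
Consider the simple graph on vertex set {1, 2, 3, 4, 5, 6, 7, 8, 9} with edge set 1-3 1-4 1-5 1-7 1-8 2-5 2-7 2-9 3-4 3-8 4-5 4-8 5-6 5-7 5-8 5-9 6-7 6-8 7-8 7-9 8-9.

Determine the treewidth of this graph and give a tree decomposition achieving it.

Every bag has size at most 4, so the width is 4 − 1 = 3 and tw(G) ≤ 3. Conversely, {1, 3, 4, 8} is a clique of size 4, and the vertices of any clique must share a bag in every tree decomposition; so some bag has ≥ 4 vertices and tw(G) ≥ 3. Hence tw(G) = 3 exactly.

Treewidth 3.
One such decomposition:
Bags: B1 = {5, 6, 7, 8}  B2 = {5, 7, 8, 9}  B3 = {1, 5, 7, 8}  B4 = {1, 4, 5, 8}  B5 = {2, 5, 7, 9}  B6 = {1, 3, 4, 8}
Tree: B1–B2, B2–B3, B3–B4, B2–B5, B4–B6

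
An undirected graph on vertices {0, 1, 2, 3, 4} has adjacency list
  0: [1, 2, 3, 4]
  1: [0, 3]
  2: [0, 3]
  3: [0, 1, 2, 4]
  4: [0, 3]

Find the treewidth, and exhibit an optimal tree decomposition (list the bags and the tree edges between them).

The largest bag has 3 vertices, giving width 2; this decomposition certifies tw(G) ≤ 2. On the other hand G contains the 3-clique {0, 1, 3}. A clique must lie in a single bag of any decomposition, so no decomposition can have width below 2. The upper and lower bounds meet at 2, so that is the treewidth.

Treewidth 2.
Bags: B1 = {0, 1, 3}  B2 = {0, 3, 4}  B3 = {0, 2, 3}
Tree: B1–B2, B2–B3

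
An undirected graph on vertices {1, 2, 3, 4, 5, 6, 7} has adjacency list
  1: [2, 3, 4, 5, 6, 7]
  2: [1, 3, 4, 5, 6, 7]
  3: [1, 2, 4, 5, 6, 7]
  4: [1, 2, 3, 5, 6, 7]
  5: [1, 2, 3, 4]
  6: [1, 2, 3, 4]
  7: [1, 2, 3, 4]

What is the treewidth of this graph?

A width-4 tree decomposition is:
Bags: B1 = {1, 2, 3, 4, 6}  B2 = {1, 2, 3, 4, 7}  B3 = {1, 2, 3, 4, 5}
Tree: B1–B2, B1–B3
Every bag has size at most 5, so the width is 5 − 1 = 4 and tw(G) ≤ 4. Conversely, {1, 2, 3, 4, 5} is a clique of size 5, and the vertices of any clique must share a bag in every tree decomposition; so some bag has ≥ 5 vertices and tw(G) ≥ 4. The upper and lower bounds meet at 4, so that is the treewidth.

4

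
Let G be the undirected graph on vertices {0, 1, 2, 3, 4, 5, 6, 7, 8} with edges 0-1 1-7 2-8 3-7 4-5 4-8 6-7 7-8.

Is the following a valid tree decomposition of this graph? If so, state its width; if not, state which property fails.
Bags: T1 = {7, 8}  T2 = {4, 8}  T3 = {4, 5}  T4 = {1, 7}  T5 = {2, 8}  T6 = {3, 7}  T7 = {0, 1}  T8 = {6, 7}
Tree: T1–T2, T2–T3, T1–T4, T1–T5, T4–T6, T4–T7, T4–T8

Every vertex of G appears in some bag (union = {0, 1, 2, 3, 4, 5, 6, 7, 8}); every edge is covered by a bag; and for each vertex v the set of bags containing v is connected in the bag tree. The decomposition is therefore valid. The largest bag has 2 vertices, so the width is 1.

Yes; width 1.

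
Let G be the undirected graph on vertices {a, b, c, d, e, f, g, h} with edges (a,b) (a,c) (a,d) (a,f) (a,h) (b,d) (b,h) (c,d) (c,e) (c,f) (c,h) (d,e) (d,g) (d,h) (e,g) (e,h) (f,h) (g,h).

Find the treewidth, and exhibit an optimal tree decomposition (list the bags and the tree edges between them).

Treewidth 3.
One optimal decomposition is:
Bags: B1 = {a, b, d, h}  B2 = {a, c, d, h}  B3 = {c, d, e, h}  B4 = {d, e, g, h}  B5 = {a, c, f, h}
Tree: B1–B2, B2–B3, B3–B4, B2–B5

Every bag has size at most 4, so the width is 4 − 1 = 3 and tw(G) ≤ 3. Conversely, {d, e, g, h} is a clique of size 4, and the vertices of any clique must share a bag in every tree decomposition; so some bag has ≥ 4 vertices and tw(G) ≥ 3. Hence tw(G) = 3 exactly.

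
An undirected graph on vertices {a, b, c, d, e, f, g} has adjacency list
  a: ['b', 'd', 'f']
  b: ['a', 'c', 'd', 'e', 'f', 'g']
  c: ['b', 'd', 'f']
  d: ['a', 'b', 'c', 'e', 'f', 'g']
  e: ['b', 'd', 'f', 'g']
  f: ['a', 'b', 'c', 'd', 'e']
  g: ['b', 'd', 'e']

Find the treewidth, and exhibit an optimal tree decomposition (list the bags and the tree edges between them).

Treewidth 3.
Bags: B1 = {b, c, d, f}  B2 = {a, b, d, f}  B3 = {b, d, e, f}  B4 = {b, d, e, g}
Tree: B1–B2, B1–B3, B3–B4

Each bag holds 4 vertices, so the decomposition has width 3, which upper-bounds the treewidth. Conversely, {b, d, e, g} is a clique of size 4, and the vertices of any clique must share a bag in every tree decomposition; so some bag has ≥ 4 vertices and tw(G) ≥ 3. Therefore the treewidth is 3.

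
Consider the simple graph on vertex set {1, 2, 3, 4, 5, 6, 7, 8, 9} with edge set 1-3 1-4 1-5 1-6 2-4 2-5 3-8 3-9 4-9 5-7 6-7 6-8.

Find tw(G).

A width-3 tree decomposition is:
Bags: B1 = {2, 5, 6, 7}  B2 = {1, 2, 5, 6}  B3 = {1, 2, 4, 6}  B4 = {1, 4, 6, 8}  B5 = {1, 3, 4, 8}  B6 = {3, 4, 8, 9}
Tree: B1–B2, B2–B3, B3–B4, B4–B5, B5–B6
Each bag holds 4 vertices, so the decomposition has width 3, which upper-bounds the treewidth. For the lower bound: the 4 vertex sets {2,5,7}, {6}, {1}, {3,4,8,9} are disjoint, each induces a connected subgraph, and every pair is joined by at least one edge of G. Contracting each set to a single vertex therefore yields K_{4} as a minor, and since treewidth is minor-monotone, tw(G) ≥ tw(K_{4}) = 3. Hence tw(G) = 3 exactly.

3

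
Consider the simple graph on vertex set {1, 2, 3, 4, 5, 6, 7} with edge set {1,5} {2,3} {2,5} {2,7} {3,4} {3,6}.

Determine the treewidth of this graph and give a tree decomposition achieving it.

Treewidth 1.
One optimal decomposition is:
Bags: B1 = {2, 5}  B2 = {2, 3}  B3 = {1, 5}  B4 = {3, 6}  B5 = {3, 4}  B6 = {2, 7}
Tree: B1–B2, B1–B3, B2–B4, B2–B5, B1–B6

Each bag holds 2 vertices, so the decomposition has width 1, which upper-bounds the treewidth. Any graph with an edge has treewidth ≥ 1, and G has the edge 2–5. The upper and lower bounds meet at 1, so that is the treewidth.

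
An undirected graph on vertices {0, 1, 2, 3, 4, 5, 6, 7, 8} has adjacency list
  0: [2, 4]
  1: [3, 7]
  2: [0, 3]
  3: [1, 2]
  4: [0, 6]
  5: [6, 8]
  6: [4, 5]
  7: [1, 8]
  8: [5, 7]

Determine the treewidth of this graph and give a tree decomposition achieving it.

Every bag has size at most 3, so the width is 3 − 1 = 2 and tw(G) ≤ 2. For the lower bound, G contains the cycle 5–6–4–0–2–3–1–7–8–5, so G is not a forest; only forests have treewidth ≤ 1, hence tw(G) ≥ 2. The upper and lower bounds meet at 2, so that is the treewidth.

Treewidth 2.
Bags: B1 = {4, 5, 6}  B2 = {0, 4, 5}  B3 = {0, 2, 5}  B4 = {2, 3, 5}  B5 = {1, 3, 5}  B6 = {1, 5, 7}  B7 = {5, 7, 8}
Tree: B1–B2, B2–B3, B3–B4, B4–B5, B5–B6, B6–B7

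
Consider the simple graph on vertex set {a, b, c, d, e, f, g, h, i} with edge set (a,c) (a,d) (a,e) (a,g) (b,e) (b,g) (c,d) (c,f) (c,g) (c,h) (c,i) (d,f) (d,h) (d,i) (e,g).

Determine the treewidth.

2

A width-2 tree decomposition is:
Bags: B1 = {a, c, d}  B2 = {c, d, h}  B3 = {a, c, g}  B4 = {a, e, g}  B5 = {b, e, g}  B6 = {c, d, f}  B7 = {c, d, i}
Tree: B1–B2, B1–B3, B3–B4, B4–B5, B1–B6, B1–B7
Every bag has size at most 3, so the width is 3 − 1 = 2 and tw(G) ≤ 2. On the other hand G contains the 3-clique {a, e, g}. A clique must lie in a single bag of any decomposition, so no decomposition can have width below 2. The upper and lower bounds meet at 2, so that is the treewidth.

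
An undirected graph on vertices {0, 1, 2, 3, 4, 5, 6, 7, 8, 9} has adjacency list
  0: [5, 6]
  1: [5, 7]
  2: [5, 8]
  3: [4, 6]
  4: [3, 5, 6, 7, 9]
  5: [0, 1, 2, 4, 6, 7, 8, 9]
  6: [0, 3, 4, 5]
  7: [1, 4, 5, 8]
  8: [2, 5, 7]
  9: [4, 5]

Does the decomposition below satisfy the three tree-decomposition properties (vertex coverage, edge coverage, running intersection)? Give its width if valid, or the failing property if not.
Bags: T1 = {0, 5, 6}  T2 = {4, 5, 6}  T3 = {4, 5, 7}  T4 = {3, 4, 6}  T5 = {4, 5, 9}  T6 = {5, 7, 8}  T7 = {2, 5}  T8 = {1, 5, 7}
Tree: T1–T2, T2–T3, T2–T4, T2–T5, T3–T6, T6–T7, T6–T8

No — edge (8,2) lies in no bag.

A tree decomposition must satisfy three properties: every vertex lies in some bag; for every edge, both endpoints lie together in some bag; and for every vertex, the bags containing it form a connected subtree. Here edge (8,2) lies in no bag, so the decomposition is invalid.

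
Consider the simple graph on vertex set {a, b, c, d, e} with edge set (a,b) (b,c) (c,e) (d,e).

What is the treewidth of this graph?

1

A width-1 tree decomposition is:
Bags: B1 = {c, e}  B2 = {d, e}  B3 = {b, c}  B4 = {a, b}
Tree: B1–B2, B1–B3, B3–B4
Each bag holds 2 vertices, so the decomposition has width 1, which upper-bounds the treewidth. Since G has at least one edge (e.g. e–c), it is not an edgeless graph, so tw(G) ≥ 1. Hence tw(G) = 1 exactly.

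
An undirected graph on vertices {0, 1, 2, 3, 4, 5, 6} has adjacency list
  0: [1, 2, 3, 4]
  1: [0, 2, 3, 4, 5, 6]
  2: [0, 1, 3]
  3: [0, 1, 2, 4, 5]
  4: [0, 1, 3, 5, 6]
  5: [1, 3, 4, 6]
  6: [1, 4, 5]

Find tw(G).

A width-3 tree decomposition is:
Bags: B1 = {0, 1, 3, 4}  B2 = {1, 3, 4, 5}  B3 = {1, 4, 5, 6}  B4 = {0, 1, 2, 3}
Tree: B1–B2, B2–B3, B1–B4
Each bag holds 4 vertices, so the decomposition has width 3, which upper-bounds the treewidth. On the other hand G contains the 4-clique {0, 1, 2, 3}. A clique must lie in a single bag of any decomposition, so no decomposition can have width below 3. Combining the bounds, tw(G) = 3.

3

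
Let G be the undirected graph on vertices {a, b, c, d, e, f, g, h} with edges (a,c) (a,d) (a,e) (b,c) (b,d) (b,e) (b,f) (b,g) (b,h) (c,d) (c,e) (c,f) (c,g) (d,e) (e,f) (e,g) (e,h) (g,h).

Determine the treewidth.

3

A width-3 tree decomposition is:
Bags: B1 = {b, c, d, e}  B2 = {a, c, d, e}  B3 = {b, c, e, f}  B4 = {b, c, e, g}  B5 = {b, e, g, h}
Tree: B1–B2, B1–B3, B3–B4, B4–B5
Each bag holds 4 vertices, so the decomposition has width 3, which upper-bounds the treewidth. For the lower bound, the 4 vertices {a, c, d, e} are pairwise adjacent, and any tree decomposition puts a clique entirely inside one bag — forcing width ≥ 3. The upper and lower bounds meet at 3, so that is the treewidth.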